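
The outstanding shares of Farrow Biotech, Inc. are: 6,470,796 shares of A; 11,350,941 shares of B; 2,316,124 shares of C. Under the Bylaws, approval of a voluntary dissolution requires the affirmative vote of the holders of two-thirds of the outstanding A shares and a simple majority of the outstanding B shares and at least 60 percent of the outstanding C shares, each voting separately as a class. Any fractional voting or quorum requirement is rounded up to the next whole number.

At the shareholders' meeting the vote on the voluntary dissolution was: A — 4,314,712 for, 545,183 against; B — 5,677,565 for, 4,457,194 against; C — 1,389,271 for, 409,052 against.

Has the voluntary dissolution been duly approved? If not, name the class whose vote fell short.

Not approved — the C shares did not give the required vote.

A: 2/3 of 6470796 = 4313864; 4,313,864 required, 4,314,712 in favor — approved.
B: a majority of 11350941 is 5675471; 5,675,471 required, 5,677,565 in favor — approved.
C: 3/5 of 2316124 = 1389674.40, rounded up to 1389675; 1,389,675 required, 1,389,271 in favor — not approved.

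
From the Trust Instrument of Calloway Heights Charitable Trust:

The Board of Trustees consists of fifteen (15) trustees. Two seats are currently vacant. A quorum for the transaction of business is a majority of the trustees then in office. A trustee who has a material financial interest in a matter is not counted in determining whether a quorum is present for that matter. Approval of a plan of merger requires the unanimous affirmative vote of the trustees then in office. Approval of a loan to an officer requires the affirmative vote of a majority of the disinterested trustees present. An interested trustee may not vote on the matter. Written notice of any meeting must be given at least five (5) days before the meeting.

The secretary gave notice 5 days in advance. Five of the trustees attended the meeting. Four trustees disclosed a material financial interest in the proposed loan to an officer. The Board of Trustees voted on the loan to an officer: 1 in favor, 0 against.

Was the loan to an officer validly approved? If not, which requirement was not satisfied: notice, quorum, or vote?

Invalid — quorum requirement not satisfied.

Notice: 5 days given; 5 required (5 ≥ 5). Satisfied.
Quorum: 5 present, but the 4 interested trustees do not count, leaving 1. Quorum is 7. Not satisfied.
Vote: the loan to an officer requires a majority of the disinterested trustees present (5 − 4 = 1). A majority of 1 is 1, so 1 affirmative vote is needed; 1 voted in favor. Satisfied. (Moot — without a quorum no business can be validly transacted.)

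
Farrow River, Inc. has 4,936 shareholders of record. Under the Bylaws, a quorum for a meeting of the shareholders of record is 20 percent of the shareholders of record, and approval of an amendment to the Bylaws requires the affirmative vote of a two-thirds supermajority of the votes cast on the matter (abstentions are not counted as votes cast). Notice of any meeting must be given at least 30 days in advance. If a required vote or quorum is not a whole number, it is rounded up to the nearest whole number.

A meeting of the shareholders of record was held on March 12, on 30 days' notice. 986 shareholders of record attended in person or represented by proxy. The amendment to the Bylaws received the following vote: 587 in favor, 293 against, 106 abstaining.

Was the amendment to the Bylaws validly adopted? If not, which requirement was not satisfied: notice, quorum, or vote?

Notice: 30 days given; 30 required. Satisfied.
Quorum: 20% of 4,936 = 987.20, rounded up to 988; 986 present. Not satisfied.
Vote: requires two-thirds of the votes cast (986 − 106 abstaining = 880); 2/3 of 880 = 586.67, rounded up to 587, so 587 needed; 587 in favor. Satisfied.

Invalid — quorum requirement not satisfied.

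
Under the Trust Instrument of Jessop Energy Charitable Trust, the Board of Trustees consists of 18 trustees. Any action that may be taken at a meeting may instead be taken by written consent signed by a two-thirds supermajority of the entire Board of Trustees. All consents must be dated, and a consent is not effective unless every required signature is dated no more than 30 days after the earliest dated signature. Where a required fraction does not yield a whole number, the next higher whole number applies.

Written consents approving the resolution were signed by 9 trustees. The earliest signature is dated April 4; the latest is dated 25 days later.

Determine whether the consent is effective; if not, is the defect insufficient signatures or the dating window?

Not effective — insufficient signatures.

Signatures required: a two-thirds supermajority of 18 — 2/3 of 18 = 12, so 12 needed; 9 signed. Insufficient.
Dating window: the latest signature is 25 days after the earliest; the limit is 30 days. Within the window.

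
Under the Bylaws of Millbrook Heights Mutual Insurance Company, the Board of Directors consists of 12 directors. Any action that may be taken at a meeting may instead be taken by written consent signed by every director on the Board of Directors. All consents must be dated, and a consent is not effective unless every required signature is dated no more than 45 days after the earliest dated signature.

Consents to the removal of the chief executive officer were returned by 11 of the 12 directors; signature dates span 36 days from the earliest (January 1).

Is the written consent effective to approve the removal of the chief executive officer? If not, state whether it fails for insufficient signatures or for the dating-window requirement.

Signatures required: all of 12 — unanimous means all 12, so 12 needed; 11 signed. Insufficient.
Dating window: the latest signature is 36 days after the earliest; the limit is 45 days. Within the window.

Not effective — insufficient signatures.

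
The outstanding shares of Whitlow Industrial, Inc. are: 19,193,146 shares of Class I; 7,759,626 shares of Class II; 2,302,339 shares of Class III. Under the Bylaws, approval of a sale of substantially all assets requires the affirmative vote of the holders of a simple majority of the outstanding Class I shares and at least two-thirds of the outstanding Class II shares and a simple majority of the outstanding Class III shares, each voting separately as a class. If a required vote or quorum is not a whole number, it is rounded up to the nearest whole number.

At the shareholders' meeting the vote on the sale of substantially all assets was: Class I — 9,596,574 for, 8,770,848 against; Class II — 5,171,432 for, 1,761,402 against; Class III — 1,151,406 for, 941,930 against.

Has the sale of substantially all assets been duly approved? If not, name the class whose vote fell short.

Class I: a majority of 19193146 is 9596574; 9,596,574 required, 9,596,574 in favor — approved.
Class II: 2/3 of 7759626 = 5173084; 5,173,084 required, 5,171,432 in favor — not approved.
Class III: a majority of 2302339 is 1151170; 1,151,170 required, 1,151,406 in favor — approved.

Not approved — the Class II shares did not give the required vote.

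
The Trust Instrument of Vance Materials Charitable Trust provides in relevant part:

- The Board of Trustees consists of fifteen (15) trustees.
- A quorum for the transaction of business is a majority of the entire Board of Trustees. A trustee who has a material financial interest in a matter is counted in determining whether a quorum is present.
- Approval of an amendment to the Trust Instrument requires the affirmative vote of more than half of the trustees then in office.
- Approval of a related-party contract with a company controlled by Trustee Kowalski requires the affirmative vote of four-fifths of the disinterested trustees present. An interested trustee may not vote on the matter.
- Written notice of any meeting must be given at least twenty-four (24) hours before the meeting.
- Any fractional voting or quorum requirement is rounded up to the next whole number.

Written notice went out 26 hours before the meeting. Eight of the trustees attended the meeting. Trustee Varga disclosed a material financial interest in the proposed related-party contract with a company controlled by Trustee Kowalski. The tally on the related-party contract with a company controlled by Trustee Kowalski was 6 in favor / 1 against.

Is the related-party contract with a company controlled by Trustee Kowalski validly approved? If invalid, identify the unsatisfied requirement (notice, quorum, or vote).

Valid — all requirements satisfied.

Notice: 26 hours given; 24 required (26 ≥ 24). Satisfied.
Quorum: 8 present (interested trustees count toward quorum); quorum is 8. Satisfied.
Vote: the related-party contract with a company controlled by Trustee Kowalski requires four-fifths of the disinterested trustees present (8 − 1 = 7). 4/5 of 7 = 5.60, rounded up to 6, so 6 affirmative votes are needed; 6 voted in favor. Satisfied.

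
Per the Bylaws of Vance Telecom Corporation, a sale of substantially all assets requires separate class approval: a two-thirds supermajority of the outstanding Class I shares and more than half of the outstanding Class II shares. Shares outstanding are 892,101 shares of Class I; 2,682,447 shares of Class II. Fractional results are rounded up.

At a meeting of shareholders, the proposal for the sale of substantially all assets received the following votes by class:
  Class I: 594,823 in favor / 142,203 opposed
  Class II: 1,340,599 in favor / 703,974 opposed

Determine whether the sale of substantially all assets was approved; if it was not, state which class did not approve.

Class I: 2/3 of 892101 = 594734; 594,734 required, 594,823 in favor — approved.
Class II: a majority of 2682447 is 1341224; 1,341,224 required, 1,340,599 in favor — not approved.

Not approved — the Class II shares did not give the required vote.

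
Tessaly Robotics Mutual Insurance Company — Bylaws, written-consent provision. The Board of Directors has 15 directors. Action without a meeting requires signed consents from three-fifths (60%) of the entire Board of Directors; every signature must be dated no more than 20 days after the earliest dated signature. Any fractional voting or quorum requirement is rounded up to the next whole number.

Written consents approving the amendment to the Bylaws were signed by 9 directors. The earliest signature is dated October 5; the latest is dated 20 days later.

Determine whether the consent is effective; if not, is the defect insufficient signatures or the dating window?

Signatures required: three-fifths (60%) of 15 — 3/5 of 15 = 9, so 9 needed; 9 signed. Sufficient.
Dating window: the latest signature is 20 days after the earliest; the limit is 20 days. Within the window.

Effective — both the signature and dating-window requirements are satisfied.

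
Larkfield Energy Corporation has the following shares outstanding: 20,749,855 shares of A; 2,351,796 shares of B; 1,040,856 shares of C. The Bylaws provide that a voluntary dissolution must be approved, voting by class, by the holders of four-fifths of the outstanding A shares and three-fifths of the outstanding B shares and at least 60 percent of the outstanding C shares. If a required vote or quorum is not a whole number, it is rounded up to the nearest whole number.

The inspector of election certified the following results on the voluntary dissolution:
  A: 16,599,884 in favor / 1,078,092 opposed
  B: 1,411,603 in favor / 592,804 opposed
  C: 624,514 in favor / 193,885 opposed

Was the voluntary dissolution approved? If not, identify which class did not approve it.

A: 4/5 of 20749855 = 16599884; 16,599,884 required, 16,599,884 in favor — approved.
B: 3/5 of 2351796 = 1411077.60, rounded up to 1411078; 1,411,078 required, 1,411,603 in favor — approved.
C: 3/5 of 1040856 = 624513.60, rounded up to 624514; 624,514 required, 624,514 in favor — approved.

Approved — every class gave the required vote.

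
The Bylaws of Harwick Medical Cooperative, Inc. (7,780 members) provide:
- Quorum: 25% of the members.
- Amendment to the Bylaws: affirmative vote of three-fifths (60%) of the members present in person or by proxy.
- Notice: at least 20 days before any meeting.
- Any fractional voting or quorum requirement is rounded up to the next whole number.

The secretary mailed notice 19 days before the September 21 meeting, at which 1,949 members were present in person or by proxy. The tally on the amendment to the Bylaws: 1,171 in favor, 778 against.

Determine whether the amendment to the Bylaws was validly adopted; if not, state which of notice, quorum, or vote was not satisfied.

Notice: 19 days given; 20 required. Not satisfied.
Quorum: 25% of 7,780 = 1,945; 1,949 present. Satisfied.
Vote: requires three-fifths of those present (1,949); 3/5 of 1949 = 1169.40, rounded up to 1170, so 1,170 needed; 1,171 in favor. Satisfied.

Invalid — notice requirement not satisfied.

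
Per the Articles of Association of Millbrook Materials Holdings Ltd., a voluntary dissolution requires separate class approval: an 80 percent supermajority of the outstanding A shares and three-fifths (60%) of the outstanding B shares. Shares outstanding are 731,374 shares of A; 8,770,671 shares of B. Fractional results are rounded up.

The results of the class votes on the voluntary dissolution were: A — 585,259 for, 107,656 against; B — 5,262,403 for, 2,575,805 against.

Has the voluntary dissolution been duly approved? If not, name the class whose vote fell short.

A: 4/5 of 731374 = 585099.20, rounded up to 585100; 585,100 required, 585,259 in favor — approved.
B: 3/5 of 8770671 = 5262402.60, rounded up to 5262403; 5,262,403 required, 5,262,403 in favor — approved.

Approved — every class gave the required vote.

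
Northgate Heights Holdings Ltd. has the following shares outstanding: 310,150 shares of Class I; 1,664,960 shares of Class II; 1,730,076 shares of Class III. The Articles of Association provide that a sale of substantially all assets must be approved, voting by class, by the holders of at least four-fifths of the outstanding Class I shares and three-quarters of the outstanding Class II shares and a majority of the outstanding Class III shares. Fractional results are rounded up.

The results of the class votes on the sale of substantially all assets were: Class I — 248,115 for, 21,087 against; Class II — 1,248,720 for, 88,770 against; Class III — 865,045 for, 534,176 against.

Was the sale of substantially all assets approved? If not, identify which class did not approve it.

Not approved — the Class I shares did not give the required vote.

Class I: 4/5 of 310150 = 248120; 248,120 required, 248,115 in favor — not approved.
Class II: 3/4 of 1664960 = 1248720; 1,248,720 required, 1,248,720 in favor — approved.
Class III: a majority of 1730076 is 865039; 865,039 required, 865,045 in favor — approved.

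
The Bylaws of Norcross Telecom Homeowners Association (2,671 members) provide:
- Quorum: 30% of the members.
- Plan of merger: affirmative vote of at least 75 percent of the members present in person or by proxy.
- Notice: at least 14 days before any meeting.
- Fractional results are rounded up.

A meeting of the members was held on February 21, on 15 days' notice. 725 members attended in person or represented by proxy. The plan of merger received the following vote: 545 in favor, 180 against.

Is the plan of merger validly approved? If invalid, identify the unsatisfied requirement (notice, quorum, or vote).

Invalid — quorum requirement not satisfied.

Notice: 15 days given; 14 required. Satisfied.
Quorum: 30% of 2,671 = 801.30, rounded up to 802; 725 present. Not satisfied.
Vote: requires three-fourths of those present (725); 3/4 of 725 = 543.75, rounded up to 544, so 544 needed; 545 in favor. Satisfied.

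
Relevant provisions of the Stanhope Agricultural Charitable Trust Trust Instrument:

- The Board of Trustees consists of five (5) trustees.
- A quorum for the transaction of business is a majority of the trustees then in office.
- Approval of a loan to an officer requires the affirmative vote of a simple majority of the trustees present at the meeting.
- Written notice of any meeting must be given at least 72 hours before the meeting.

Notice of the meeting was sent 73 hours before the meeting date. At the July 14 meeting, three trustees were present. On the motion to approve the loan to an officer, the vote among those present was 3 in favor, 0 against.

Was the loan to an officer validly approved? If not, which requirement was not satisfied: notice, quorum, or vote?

Valid — all requirements satisfied.

Notice: 73 hours given; 72 required (73 ≥ 72). Satisfied.
Quorum: 3 present; quorum is 3. Satisfied.
Vote: the loan to an officer requires a majority of the trustees present (3). A majority of 3 is 2, so 2 affirmative votes are needed; 3 voted in favor. Satisfied.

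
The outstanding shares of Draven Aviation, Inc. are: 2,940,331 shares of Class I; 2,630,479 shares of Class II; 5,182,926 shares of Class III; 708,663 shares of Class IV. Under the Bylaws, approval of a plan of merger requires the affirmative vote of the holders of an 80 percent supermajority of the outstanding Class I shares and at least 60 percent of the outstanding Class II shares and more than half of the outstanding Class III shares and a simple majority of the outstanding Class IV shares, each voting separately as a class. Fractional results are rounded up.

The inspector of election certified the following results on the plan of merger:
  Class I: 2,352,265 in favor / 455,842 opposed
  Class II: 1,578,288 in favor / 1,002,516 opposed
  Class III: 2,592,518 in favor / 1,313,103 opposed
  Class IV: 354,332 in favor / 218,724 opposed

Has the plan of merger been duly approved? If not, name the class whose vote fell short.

Approved — every class gave the required vote.

Class I: 4/5 of 2940331 = 2352264.80, rounded up to 2352265; 2,352,265 required, 2,352,265 in favor — approved.
Class II: 3/5 of 2630479 = 1578287.40, rounded up to 1578288; 1,578,288 required, 1,578,288 in favor — approved.
Class III: a majority of 5182926 is 2591464; 2,591,464 required, 2,592,518 in favor — approved.
Class IV: a majority of 708663 is 354332; 354,332 required, 354,332 in favor — approved.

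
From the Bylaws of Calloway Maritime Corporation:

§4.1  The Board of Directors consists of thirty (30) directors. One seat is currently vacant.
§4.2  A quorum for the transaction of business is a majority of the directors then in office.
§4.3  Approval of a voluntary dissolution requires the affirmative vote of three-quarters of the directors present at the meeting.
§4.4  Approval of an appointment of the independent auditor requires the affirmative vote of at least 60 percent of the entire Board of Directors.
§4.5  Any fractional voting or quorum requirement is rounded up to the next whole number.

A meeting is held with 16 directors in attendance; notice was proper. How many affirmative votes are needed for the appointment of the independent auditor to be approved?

18

The appointment of the independent auditor requires three-fifths of the entire Board of Directors (30).
3/5 of 30 = 18.
(Only 16 can vote, so the appointment of the independent auditor cannot pass at this meeting, but the required vote is still 18.)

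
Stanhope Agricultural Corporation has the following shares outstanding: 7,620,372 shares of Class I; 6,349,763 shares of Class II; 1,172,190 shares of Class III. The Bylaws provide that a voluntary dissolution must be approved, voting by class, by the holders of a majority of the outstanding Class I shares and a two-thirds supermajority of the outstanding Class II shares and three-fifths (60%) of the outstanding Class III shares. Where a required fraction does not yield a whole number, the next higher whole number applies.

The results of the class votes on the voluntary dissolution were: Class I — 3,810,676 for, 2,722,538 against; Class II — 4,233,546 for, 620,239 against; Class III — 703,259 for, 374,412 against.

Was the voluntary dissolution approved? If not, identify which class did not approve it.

Not approved — the Class III shares did not give the required vote.

Class I: a majority of 7620372 is 3810187; 3,810,187 required, 3,810,676 in favor — approved.
Class II: 2/3 of 6349763 = 4233175.33, rounded up to 4233176; 4,233,176 required, 4,233,546 in favor — approved.
Class III: 3/5 of 1172190 = 703314; 703,314 required, 703,259 in favor — not approved.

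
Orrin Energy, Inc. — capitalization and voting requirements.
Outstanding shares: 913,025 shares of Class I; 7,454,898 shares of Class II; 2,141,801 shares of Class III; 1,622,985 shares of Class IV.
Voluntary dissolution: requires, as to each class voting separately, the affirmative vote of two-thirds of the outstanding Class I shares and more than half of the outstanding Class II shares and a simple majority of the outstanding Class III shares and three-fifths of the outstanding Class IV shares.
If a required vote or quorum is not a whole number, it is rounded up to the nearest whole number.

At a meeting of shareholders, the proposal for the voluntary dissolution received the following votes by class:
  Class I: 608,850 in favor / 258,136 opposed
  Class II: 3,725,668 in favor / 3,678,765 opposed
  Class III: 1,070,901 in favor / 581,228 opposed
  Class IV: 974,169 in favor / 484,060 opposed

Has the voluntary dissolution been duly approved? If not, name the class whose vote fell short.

Class I: 2/3 of 913025 = 608683.33, rounded up to 608684; 608,684 required, 608,850 in favor — approved.
Class II: a majority of 7454898 is 3727450; 3,727,450 required, 3,725,668 in favor — not approved.
Class III: a majority of 2141801 is 1070901; 1,070,901 required, 1,070,901 in favor — approved.
Class IV: 3/5 of 1622985 = 973791; 973,791 required, 974,169 in favor — approved.

Not approved — the Class II shares did not give the required vote.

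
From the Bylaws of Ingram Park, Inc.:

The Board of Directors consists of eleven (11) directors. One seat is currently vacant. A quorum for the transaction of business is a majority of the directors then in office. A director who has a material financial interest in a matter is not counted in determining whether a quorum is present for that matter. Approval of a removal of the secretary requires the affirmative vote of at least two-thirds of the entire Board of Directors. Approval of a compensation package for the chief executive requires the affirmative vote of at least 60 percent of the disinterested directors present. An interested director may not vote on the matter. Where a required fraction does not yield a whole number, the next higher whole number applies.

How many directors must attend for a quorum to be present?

A majority of 10 is 6.

6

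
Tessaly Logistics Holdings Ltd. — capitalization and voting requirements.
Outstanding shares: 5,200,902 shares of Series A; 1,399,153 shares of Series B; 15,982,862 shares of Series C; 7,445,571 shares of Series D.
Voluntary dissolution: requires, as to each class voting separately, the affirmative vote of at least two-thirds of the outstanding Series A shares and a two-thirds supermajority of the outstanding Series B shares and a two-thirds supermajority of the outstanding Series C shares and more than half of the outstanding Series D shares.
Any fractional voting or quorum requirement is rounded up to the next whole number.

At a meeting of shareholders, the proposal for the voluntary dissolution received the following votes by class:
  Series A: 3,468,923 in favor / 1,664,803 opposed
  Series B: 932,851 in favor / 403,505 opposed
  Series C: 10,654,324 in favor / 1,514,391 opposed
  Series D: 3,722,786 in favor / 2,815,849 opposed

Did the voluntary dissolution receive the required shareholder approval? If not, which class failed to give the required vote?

Not approved — the Series C shares did not give the required vote.

Series A: 2/3 of 5200902 = 3467268; 3,467,268 required, 3,468,923 in favor — approved.
Series B: 2/3 of 1399153 = 932768.67, rounded up to 932769; 932,769 required, 932,851 in favor — approved.
Series C: 2/3 of 15982862 = 10655241.33, rounded up to 10655242; 10,655,242 required, 10,654,324 in favor — not approved.
Series D: a majority of 7445571 is 3722786; 3,722,786 required, 3,722,786 in favor — approved.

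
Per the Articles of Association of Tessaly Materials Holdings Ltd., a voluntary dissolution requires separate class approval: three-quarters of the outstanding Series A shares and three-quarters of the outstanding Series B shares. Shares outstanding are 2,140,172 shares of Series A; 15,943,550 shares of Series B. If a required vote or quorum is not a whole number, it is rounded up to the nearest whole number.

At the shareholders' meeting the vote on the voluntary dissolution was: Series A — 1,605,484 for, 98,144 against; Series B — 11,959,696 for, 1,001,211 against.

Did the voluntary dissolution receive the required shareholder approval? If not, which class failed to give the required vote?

Series A: 3/4 of 2140172 = 1605129; 1,605,129 required, 1,605,484 in favor — approved.
Series B: 3/4 of 15943550 = 11957662.50, rounded up to 11957663; 11,957,663 required, 11,959,696 in favor — approved.

Approved — every class gave the required vote.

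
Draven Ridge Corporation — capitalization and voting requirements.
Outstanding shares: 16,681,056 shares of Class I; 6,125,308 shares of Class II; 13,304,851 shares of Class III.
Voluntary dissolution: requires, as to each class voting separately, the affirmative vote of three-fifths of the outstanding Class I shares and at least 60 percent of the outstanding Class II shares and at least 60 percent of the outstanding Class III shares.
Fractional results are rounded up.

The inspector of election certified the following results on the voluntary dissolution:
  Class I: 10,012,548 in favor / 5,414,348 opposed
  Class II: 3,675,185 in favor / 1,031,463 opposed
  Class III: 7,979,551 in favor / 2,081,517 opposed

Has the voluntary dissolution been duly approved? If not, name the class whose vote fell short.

Class I: 3/5 of 16681056 = 10008633.60, rounded up to 10008634; 10,008,634 required, 10,012,548 in favor — approved.
Class II: 3/5 of 6125308 = 3675184.80, rounded up to 3675185; 3,675,185 required, 3,675,185 in favor — approved.
Class III: 3/5 of 13304851 = 7982910.60, rounded up to 7982911; 7,982,911 required, 7,979,551 in favor — not approved.

Not approved — the Class III shares did not give the required vote.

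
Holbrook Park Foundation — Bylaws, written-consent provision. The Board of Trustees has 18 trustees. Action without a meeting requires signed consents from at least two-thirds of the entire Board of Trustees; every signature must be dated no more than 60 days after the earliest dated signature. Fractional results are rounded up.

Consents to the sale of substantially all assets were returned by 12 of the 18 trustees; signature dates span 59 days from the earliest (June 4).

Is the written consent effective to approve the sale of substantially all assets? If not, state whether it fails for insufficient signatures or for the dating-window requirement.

Signatures required: at least two-thirds of 18 — 2/3 of 18 = 12, so 12 needed; 12 signed. Sufficient.
Dating window: the latest signature is 59 days after the earliest; the limit is 60 days. Within the window.

Effective — both the signature and dating-window requirements are satisfied.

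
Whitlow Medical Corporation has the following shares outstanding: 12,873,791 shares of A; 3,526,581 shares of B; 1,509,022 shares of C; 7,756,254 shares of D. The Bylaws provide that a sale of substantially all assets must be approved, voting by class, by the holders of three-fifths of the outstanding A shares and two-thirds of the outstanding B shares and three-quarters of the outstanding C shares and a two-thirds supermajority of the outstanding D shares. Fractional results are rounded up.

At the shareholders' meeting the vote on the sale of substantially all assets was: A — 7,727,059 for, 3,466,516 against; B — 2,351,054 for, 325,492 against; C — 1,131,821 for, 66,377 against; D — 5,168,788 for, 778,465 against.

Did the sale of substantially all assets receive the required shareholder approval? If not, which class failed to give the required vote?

Not approved — the D shares did not give the required vote.

A: 3/5 of 12873791 = 7724274.60, rounded up to 7724275; 7,724,275 required, 7,727,059 in favor — approved.
B: 2/3 of 3526581 = 2351054; 2,351,054 required, 2,351,054 in favor — approved.
C: 3/4 of 1509022 = 1131766.50, rounded up to 1131767; 1,131,767 required, 1,131,821 in favor — approved.
D: 2/3 of 7756254 = 5170836; 5,170,836 required, 5,168,788 in favor — not approved.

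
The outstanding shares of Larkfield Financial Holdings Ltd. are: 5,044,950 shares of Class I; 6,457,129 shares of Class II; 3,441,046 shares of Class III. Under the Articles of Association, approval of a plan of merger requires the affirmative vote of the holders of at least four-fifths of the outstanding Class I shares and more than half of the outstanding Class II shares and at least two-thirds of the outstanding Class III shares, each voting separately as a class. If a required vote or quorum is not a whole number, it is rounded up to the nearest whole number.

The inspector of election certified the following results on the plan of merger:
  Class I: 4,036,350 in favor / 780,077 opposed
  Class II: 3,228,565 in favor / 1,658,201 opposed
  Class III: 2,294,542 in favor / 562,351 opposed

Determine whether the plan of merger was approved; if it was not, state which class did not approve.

Approved — every class gave the required vote.

Class I: 4/5 of 5044950 = 4035960; 4,035,960 required, 4,036,350 in favor — approved.
Class II: a majority of 6457129 is 3228565; 3,228,565 required, 3,228,565 in favor — approved.
Class III: 2/3 of 3441046 = 2294030.67, rounded up to 2294031; 2,294,031 required, 2,294,542 in favor — approved.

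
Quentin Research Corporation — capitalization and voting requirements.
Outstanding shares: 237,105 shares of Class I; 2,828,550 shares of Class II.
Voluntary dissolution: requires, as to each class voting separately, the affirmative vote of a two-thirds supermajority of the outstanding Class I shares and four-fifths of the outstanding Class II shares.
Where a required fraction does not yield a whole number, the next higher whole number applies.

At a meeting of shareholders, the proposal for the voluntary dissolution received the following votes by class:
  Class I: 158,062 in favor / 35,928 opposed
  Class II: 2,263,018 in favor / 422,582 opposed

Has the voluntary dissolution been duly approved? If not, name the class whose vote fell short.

Not approved — the Class I shares did not give the required vote.

Class I: 2/3 of 237105 = 158070; 158,070 required, 158,062 in favor — not approved.
Class II: 4/5 of 2828550 = 2262840; 2,262,840 required, 2,263,018 in favor — approved.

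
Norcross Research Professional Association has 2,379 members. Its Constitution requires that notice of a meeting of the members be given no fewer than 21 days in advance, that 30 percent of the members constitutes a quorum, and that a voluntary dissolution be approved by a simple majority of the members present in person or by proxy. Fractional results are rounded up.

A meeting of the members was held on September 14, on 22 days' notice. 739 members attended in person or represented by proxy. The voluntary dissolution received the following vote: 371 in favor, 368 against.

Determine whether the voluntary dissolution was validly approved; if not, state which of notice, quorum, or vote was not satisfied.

Notice: 22 days given; 21 required. Satisfied.
Quorum: 30% of 2,379 = 713.70, rounded up to 714; 739 present. Satisfied.
Vote: requires a majority of those present (739); a majority of 739 is 370, so 370 needed; 371 in favor. Satisfied.

Valid — all requirements satisfied.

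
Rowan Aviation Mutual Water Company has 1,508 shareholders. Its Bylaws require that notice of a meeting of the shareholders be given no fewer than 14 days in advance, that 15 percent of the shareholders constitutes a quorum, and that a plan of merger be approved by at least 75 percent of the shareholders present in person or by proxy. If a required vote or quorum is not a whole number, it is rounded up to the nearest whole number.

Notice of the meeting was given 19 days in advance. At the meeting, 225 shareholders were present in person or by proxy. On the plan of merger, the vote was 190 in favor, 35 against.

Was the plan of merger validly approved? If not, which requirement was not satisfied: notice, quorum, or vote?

Notice: 19 days given; 14 required. Satisfied.
Quorum: 15% of 1,508 = 226.20, rounded up to 227; 225 present. Not satisfied.
Vote: requires three-fourths of those present (225); 3/4 of 225 = 168.75, rounded up to 169, so 169 needed; 190 in favor. Satisfied.

Invalid — quorum requirement not satisfied.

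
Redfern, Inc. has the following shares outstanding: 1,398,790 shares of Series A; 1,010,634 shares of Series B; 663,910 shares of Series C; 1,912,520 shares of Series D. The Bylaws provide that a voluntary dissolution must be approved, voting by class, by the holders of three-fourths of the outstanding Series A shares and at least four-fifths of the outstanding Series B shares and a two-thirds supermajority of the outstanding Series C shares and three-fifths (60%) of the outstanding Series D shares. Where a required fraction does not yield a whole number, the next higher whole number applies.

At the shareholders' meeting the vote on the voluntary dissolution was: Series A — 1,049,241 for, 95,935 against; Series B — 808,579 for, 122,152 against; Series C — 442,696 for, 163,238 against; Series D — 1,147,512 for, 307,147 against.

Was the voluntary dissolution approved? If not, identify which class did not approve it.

Approved — every class gave the required vote.

Series A: 3/4 of 1398790 = 1049092.50, rounded up to 1049093; 1,049,093 required, 1,049,241 in favor — approved.
Series B: 4/5 of 1010634 = 808507.20, rounded up to 808508; 808,508 required, 808,579 in favor — approved.
Series C: 2/3 of 663910 = 442606.67, rounded up to 442607; 442,607 required, 442,696 in favor — approved.
Series D: 3/5 of 1912520 = 1147512; 1,147,512 required, 1,147,512 in favor — approved.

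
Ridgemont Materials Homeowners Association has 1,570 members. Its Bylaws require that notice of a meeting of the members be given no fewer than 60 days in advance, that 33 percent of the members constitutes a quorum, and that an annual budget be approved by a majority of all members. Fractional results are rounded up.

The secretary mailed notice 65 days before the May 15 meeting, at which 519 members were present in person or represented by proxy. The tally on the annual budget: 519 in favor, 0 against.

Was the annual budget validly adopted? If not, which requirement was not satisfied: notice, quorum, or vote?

Notice: 65 days given; 60 required. Satisfied.
Quorum: 33% of 1,570 = 518.10, rounded up to 519; 519 present. Satisfied.
Vote: requires a majority of all members (1,570); a majority of 1570 is 786, so 786 needed; 519 in favor. Not satisfied.

Invalid — vote requirement not satisfied.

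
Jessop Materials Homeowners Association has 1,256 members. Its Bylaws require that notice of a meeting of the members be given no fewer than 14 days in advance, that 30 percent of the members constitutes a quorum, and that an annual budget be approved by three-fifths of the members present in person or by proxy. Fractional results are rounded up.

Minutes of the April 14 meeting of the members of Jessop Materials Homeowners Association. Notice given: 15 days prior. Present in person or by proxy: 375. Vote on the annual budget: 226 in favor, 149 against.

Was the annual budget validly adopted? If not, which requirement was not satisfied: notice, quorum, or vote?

Notice: 15 days given; 14 required. Satisfied.
Quorum: 30% of 1,256 = 376.80, rounded up to 377; 375 present. Not satisfied.
Vote: requires three-fifths of those present (375); 3/5 of 375 = 225, so 225 needed; 226 in favor. Satisfied.

Invalid — quorum requirement not satisfied.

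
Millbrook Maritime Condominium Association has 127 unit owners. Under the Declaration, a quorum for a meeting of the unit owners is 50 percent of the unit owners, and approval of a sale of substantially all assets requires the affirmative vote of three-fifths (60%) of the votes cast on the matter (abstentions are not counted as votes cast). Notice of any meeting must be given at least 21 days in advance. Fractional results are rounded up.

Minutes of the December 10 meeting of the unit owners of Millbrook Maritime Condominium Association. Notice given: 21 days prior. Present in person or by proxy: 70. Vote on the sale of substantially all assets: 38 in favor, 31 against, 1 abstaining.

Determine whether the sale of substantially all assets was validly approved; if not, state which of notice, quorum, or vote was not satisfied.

Invalid — vote requirement not satisfied.

Notice: 21 days given; 21 required. Satisfied.
Quorum: 50% of 127 = 63.50, rounded up to 64; 70 present. Satisfied.
Vote: requires three-fifths of the votes cast (70 − 1 abstaining = 69); 3/5 of 69 = 41.40, rounded up to 42, so 42 needed; 38 in favor. Not satisfied.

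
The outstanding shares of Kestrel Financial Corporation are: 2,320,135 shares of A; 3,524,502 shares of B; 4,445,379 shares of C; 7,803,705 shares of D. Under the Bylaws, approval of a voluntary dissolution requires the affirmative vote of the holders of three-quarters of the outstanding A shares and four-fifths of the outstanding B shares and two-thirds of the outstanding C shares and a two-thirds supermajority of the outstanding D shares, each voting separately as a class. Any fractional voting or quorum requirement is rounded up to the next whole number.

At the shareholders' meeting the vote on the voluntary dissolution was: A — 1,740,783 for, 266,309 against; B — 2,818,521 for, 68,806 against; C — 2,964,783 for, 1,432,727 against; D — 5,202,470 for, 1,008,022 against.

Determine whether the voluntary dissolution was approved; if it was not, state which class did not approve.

Not approved — the B shares did not give the required vote.

A: 3/4 of 2320135 = 1740101.25, rounded up to 1740102; 1,740,102 required, 1,740,783 in favor — approved.
B: 4/5 of 3524502 = 2819601.60, rounded up to 2819602; 2,819,602 required, 2,818,521 in favor — not approved.
C: 2/3 of 4445379 = 2963586; 2,963,586 required, 2,964,783 in favor — approved.
D: 2/3 of 7803705 = 5202470; 5,202,470 required, 5,202,470 in favor — approved.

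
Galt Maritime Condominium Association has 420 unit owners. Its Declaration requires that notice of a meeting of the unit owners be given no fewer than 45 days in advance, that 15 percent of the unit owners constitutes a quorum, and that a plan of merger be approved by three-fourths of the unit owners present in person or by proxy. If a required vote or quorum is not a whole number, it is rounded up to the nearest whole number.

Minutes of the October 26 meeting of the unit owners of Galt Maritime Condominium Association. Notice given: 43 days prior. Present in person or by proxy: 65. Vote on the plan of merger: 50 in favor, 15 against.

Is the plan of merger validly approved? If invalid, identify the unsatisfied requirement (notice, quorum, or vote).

Notice: 43 days given; 45 required. Not satisfied.
Quorum: 15% of 420 = 63; 65 present. Satisfied.
Vote: requires three-fourths of those present (65); 3/4 of 65 = 48.75, rounded up to 49, so 49 needed; 50 in favor. Satisfied.

Invalid — notice requirement not satisfied.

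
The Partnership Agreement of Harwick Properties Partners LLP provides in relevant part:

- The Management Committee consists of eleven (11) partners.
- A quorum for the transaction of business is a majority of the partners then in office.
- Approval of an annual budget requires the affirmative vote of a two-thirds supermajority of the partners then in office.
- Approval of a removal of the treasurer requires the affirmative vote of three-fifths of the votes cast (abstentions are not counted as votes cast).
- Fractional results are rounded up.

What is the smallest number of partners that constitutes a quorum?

A majority of 11 is 6.

6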